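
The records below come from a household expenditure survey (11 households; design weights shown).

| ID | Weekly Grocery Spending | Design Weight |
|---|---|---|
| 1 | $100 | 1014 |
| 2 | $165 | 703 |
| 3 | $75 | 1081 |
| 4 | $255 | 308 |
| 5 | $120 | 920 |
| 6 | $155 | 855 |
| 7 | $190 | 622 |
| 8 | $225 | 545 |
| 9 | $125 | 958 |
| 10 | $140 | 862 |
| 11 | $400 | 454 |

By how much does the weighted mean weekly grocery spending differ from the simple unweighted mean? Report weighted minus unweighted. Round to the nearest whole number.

-23

Unweighted sum = 100 + 165 + 75 + 255 + 120 + 155 + 190 + 225 + 125 + 140 + 400 = 1950
Unweighted mean = 1950 / 11 = 177.27273
Weighted sum = 100×1014 + 165×703 + 75×1081 + 255×308 + 120×920 + 155×855 + 190×622 + 225×545 + 125×958 + 140×862 + 400×454
  = 101400 + 115995 + 81075 + 78540 + 110400 + 132525 + 118180 + 122625 + 119750 + 120680 + 181600 = 1282770
Sum of weights = 1014 + 703 + 1081 + 308 + 920 + 855 + 622 + 545 + 958 + 862 + 454 = 8322
Weighted mean = 1282770 / 8322 = 154.14203
Difference (weighted minus unweighted) = -23.130694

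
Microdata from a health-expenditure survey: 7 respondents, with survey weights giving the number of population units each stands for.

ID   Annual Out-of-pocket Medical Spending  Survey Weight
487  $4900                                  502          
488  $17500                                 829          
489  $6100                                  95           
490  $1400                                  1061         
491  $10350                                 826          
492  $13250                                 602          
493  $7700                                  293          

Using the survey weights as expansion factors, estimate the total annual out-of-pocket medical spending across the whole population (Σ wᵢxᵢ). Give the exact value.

Weighted total = 4900×502 + 17500×829 + 6100×95 + 1400×1061 + 10350×826 + 13250×602 + 7700×293
  = 2459800 + 14507500 + 579500 + 1485400 + 8549100 + 7976500 + 2256100 = 37813900

37813900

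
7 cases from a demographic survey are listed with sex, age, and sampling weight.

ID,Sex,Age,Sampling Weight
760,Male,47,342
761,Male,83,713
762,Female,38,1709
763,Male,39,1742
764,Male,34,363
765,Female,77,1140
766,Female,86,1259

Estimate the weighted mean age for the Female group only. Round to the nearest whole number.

64

Female rows: 762, 765, 766
Weighted sum = 38×1709 + 77×1140 + 86×1259
  = 260996
Sum of weights = 4108
Weighted mean = 260996 / 4108 = 63.533593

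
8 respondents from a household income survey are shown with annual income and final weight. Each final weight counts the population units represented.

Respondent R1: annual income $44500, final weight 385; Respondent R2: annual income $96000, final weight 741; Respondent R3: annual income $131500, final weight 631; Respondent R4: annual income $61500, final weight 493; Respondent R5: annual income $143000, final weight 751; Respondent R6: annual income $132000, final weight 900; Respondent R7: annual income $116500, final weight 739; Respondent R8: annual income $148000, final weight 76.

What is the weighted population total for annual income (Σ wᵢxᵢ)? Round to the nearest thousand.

Weighted total = 44500×385 + 96000×741 + 131500×631 + 61500×493 + 143000×751 + 132000×900 + 116500×739 + 148000×76
  = 525099000

525099000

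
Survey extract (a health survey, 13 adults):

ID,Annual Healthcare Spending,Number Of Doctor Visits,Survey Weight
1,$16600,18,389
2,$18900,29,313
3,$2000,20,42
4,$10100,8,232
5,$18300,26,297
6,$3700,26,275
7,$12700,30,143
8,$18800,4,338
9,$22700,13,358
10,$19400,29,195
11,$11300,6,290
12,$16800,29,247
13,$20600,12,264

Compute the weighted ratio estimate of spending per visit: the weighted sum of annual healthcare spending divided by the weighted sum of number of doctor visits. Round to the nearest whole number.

879

Σ wᵢ·y = 54198000
Σ wᵢ·x = 61669
Ratio = 54198000 / 61669 = 878.85323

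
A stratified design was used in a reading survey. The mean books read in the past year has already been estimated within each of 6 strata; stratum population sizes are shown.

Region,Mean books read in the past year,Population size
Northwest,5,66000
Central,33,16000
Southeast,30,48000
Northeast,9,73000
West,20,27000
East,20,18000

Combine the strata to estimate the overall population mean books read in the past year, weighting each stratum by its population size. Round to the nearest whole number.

16

Σ Nₕ·x̄ₕ = 5×66000 + 33×16000 + 30×48000 + 9×73000 + 20×27000 + 20×18000
  = 330000 + 528000 + 1440000 + 657000 + 540000 + 360000 = 3855000
Σ Nₕ = 66000 + 16000 + 48000 + 73000 + 27000 + 18000 = 248000
Overall mean = 3855000 / 248000 = 15.544355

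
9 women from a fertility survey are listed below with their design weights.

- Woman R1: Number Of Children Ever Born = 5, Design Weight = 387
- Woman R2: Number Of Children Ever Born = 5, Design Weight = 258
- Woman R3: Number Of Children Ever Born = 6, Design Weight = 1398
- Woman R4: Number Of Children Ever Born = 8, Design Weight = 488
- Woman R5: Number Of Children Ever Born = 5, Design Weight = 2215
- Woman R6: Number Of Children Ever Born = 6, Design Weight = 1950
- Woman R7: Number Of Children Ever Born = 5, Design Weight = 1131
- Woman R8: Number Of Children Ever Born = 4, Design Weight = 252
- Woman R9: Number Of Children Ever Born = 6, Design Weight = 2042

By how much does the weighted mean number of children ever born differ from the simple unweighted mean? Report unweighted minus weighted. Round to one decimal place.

-0.1

Unweighted sum = 5 + 5 + 6 + 8 + 5 + 6 + 5 + 4 + 6 = 50
Unweighted mean = 50 / 9 = 5.5555556
Weighted sum = 5×387 + 5×258 + 6×1398 + 8×488 + 5×2215 + 6×1950 + 5×1131 + 4×252 + 6×2042
  = 1935 + 1290 + 8388 + 3904 + 11075 + 11700 + 5655 + 1008 + 12252 = 57207
Sum of weights = 387 + 258 + 1398 + 488 + 2215 + 1950 + 1131 + 252 + 2042 = 10121
Weighted mean = 57207 / 10121 = 5.6523071
Difference (unweighted minus weighted) = -0.096751529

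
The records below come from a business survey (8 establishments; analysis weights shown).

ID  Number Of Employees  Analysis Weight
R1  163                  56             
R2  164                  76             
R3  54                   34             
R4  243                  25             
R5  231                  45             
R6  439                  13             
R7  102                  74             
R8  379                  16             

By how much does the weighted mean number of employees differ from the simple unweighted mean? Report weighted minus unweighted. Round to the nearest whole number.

Unweighted sum = 163 + 164 + 54 + 243 + 231 + 439 + 102 + 379 = 1775
Unweighted mean = 1775 / 8 = 221.875
Weighted sum = 163×56 + 164×76 + 54×34 + 243×25 + 231×45 + 439×13 + 102×74 + 379×16
  = 9128 + 12464 + 1836 + 6075 + 10395 + 5707 + 7548 + 6064 = 59217
Sum of weights = 56 + 76 + 34 + 25 + 45 + 13 + 74 + 16 = 339
Weighted mean = 59217 / 339 = 174.68142
Difference (weighted minus unweighted) = -47.193584

-47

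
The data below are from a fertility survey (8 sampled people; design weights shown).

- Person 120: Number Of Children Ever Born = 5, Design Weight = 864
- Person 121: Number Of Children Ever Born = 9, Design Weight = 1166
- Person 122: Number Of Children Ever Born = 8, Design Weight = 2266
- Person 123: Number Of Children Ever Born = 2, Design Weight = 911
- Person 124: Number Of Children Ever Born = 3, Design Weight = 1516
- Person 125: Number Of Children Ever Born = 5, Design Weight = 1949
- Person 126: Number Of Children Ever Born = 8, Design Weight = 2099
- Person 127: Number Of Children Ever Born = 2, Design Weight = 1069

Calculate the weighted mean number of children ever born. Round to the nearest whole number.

Weighted sum = 5×864 + 9×1166 + 8×2266 + 2×911 + 3×1516 + 5×1949 + 8×2099 + 2×1069
  = 4320 + 10494 + 18128 + 1822 + 4548 + 9745 + 16792 + 2138 = 67987
Sum of weights = 864 + 1166 + 2266 + 911 + 1516 + 1949 + 2099 + 1069 = 11840
Weighted mean = 67987 / 11840 = 5.7421453

6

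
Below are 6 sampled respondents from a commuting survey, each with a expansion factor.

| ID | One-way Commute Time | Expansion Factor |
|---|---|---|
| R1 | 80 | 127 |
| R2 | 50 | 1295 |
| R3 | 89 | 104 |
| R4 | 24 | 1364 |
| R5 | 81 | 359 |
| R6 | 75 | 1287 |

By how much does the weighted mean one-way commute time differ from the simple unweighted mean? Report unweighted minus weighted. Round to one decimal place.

Unweighted sum = 80 + 50 + 89 + 24 + 81 + 75 = 399
Unweighted mean = 399 / 6 = 66.5
Weighted sum = 80×127 + 50×1295 + 89×104 + 24×1364 + 81×359 + 75×1287
  = 10160 + 64750 + 9256 + 32736 + 29079 + 96525 = 242506
Sum of weights = 127 + 1295 + 104 + 1364 + 359 + 1287 = 4536
Weighted mean = 242506 / 4536 = 53.462522
Difference (unweighted minus weighted) = 13.037478

13.0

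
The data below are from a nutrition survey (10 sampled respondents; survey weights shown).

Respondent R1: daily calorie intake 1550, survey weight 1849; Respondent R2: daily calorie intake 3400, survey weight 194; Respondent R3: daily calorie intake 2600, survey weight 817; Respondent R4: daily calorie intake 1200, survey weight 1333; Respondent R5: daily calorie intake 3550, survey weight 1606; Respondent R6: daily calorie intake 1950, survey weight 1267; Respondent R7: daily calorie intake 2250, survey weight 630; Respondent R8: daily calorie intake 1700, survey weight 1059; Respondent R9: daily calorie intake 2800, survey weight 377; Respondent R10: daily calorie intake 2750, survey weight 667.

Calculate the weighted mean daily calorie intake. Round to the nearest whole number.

2197

Weighted sum = 1550×1849 + 3400×194 + 2600×817 + 1200×1333 + 3550×1606 + 1950×1267 + 2250×630 + 1700×1059 + 2800×377 + 2750×667
  = 2865950 + 659600 + 2124200 + 1599600 + 5701300 + 2470650 + 1417500 + 1800300 + 1055600 + 1834250 = 21528950
Sum of weights = 9799
Weighted mean = 21528950 / 9799 = 2197.0558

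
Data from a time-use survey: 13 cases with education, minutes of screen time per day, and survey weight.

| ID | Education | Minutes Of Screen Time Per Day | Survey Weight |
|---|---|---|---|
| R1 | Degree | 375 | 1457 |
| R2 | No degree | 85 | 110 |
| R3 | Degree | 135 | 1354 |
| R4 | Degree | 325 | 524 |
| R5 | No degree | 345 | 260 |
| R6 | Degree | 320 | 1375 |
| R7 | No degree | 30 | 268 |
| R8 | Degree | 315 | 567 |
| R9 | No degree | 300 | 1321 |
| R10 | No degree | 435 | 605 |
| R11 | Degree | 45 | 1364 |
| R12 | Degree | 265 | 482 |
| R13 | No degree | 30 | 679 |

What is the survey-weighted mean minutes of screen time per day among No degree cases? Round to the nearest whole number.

243

No degree rows: R2, R5, R7, R9, R10, R13
Weighted sum = 786935
Sum of weights = 110 + 260 + 268 + 1321 + 605 + 679 = 3243
Weighted mean = 786935 / 3243 = 242.65649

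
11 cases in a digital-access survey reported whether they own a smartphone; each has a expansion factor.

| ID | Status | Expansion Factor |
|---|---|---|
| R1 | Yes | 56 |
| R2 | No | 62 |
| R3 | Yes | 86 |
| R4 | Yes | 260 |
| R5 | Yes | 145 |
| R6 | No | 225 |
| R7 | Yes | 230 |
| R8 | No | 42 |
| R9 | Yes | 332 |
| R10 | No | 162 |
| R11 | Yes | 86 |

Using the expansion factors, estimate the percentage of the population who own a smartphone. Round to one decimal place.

Sum of weights for 'Yes' = 56 + 86 + 260 + 145 + 230 + 332 + 86 = 1195
Total weight = 56 + 62 + 86 + 260 + 145 + 225 + 230 + 42 + 332 + 162 + 86 = 1686
Weighted proportion = 1195 / 1686 = 0.70877817 → 70.877817%

70.9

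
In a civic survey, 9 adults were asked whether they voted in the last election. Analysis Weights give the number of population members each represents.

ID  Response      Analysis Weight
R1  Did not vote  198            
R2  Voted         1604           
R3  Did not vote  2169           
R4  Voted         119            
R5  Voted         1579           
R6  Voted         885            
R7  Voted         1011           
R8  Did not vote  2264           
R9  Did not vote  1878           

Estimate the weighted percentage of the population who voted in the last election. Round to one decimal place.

44.4

Sum of weights for 'Voted' = 1604 + 119 + 1579 + 885 + 1011 = 5198
Total weight = 198 + 1604 + 2169 + 119 + 1579 + 885 + 1011 + 2264 + 1878 = 11707
Weighted proportion = 5198 / 11707 = 0.44400786 → 44.400786%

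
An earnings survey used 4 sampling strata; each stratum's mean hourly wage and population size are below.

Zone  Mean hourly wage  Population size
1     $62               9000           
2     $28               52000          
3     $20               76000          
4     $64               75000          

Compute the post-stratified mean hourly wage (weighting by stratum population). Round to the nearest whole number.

39

Σ Nₕ·x̄ₕ = 62×9000 + 28×52000 + 20×76000 + 64×75000
  = 558000 + 1456000 + 1520000 + 4800000 = 8334000
Σ Nₕ = 212000
Overall mean = 8334000 / 212000 = 39.311321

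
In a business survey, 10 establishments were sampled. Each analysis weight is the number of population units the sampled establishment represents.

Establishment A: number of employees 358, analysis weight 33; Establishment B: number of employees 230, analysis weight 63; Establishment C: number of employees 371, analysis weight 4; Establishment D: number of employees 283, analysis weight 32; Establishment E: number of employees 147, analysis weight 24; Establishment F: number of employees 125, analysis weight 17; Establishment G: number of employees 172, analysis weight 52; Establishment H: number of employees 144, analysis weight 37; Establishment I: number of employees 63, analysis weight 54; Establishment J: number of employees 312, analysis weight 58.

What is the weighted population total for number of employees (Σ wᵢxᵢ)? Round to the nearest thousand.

78000

Weighted total = 78267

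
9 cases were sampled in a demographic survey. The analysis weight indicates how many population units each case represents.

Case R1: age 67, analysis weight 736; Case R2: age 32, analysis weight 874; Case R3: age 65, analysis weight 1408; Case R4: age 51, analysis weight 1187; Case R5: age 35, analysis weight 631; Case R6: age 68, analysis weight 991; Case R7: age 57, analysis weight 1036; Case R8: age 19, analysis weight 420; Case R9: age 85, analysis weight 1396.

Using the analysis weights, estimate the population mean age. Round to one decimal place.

58.1

Weighted sum = 504502
Sum of weights = 736 + 874 + 1408 + 1187 + 631 + 991 + 1036 + 420 + 1396 = 8679
Weighted mean = 504502 / 8679 = 58.129047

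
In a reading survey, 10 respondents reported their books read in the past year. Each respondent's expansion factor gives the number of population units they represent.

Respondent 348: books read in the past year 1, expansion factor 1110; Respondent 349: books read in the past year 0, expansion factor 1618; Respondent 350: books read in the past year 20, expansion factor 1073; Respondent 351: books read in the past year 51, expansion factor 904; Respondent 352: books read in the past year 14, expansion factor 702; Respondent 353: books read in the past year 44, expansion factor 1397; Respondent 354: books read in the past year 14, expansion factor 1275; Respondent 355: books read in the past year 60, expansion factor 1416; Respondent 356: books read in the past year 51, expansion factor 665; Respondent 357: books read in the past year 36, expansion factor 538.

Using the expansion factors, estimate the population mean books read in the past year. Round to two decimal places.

27.67

Weighted sum = 1×1110 + 0×1618 + 20×1073 + 51×904 + 14×702 + 44×1397 + 14×1275 + 60×1416 + 51×665 + 36×538
  = 1110 + 0 + 21460 + 46104 + 9828 + 61468 + 17850 + 84960 + 33915 + 19368 = 296063
Sum of weights = 10698
Weighted mean = 296063 / 10698 = 27.674612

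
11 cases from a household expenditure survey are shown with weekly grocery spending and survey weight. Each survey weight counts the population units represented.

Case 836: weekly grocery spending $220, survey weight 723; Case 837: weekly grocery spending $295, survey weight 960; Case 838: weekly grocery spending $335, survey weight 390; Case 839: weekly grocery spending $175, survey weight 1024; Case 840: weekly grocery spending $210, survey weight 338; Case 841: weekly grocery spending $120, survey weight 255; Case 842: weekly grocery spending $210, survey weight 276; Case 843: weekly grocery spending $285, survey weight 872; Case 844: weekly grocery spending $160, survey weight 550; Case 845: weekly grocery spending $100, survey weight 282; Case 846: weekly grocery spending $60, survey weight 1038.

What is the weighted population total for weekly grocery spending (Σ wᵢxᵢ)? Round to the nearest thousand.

1339000

Weighted total = 1338650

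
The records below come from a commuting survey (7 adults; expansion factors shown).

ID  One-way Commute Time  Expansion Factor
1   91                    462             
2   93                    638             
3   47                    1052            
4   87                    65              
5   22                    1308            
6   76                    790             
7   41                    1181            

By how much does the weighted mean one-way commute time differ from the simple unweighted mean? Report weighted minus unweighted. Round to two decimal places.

Unweighted sum = 91 + 93 + 47 + 87 + 22 + 76 + 41 = 457
Unweighted mean = 457 / 7 = 65.285714
Weighted sum = 91×462 + 93×638 + 47×1052 + 87×65 + 22×1308 + 76×790 + 41×1181
  = 42042 + 59334 + 49444 + 5655 + 28776 + 60040 + 48421 = 293712
Sum of weights = 462 + 638 + 1052 + 65 + 1308 + 790 + 1181 = 5496
Weighted mean = 293712 / 5496 = 53.441048
Difference (weighted minus unweighted) = -11.844666

-11.84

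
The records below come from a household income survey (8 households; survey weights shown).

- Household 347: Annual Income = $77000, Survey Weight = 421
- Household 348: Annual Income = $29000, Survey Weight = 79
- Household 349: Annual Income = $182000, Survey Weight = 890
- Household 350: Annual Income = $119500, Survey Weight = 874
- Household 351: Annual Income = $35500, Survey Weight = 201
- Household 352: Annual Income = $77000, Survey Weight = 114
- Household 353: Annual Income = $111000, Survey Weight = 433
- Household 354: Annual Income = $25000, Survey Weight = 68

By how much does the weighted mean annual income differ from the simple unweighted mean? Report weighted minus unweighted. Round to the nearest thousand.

Unweighted sum = 77000 + 29000 + 182000 + 119500 + 35500 + 77000 + 111000 + 25000 = 656000
Unweighted mean = 656000 / 8 = 82000
Weighted sum = 77000×421 + 29000×79 + 182000×890 + 119500×874 + 35500×201 + 77000×114 + 111000×433 + 25000×68
  = 32417000 + 2291000 + 161980000 + 104443000 + 7135500 + 8778000 + 48063000 + 1700000 = 366807500
Sum of weights = 421 + 79 + 890 + 874 + 201 + 114 + 433 + 68 = 3080
Weighted mean = 366807500 / 3080 = 119093.34
Difference (weighted minus unweighted) = 37093.344

37000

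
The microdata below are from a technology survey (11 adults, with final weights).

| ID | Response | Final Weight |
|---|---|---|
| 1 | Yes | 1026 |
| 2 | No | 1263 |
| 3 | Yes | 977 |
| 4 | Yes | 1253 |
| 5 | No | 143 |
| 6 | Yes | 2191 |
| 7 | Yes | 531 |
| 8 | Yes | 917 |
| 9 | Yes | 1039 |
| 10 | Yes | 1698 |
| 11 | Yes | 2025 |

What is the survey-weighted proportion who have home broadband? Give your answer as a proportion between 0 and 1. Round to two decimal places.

0.89

Sum of weights for 'Yes' = 1026 + 977 + 1253 + 2191 + 531 + 917 + 1039 + 1698 + 2025 = 11657
Total weight = 13063
Weighted proportion = 11657 / 13063 = 0.89236776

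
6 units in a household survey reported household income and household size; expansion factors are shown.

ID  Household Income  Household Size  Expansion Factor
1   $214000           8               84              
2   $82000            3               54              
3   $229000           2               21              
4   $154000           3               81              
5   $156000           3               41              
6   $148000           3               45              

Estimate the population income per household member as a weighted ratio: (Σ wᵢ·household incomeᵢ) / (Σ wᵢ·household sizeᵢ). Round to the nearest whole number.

38303

Σ wᵢ·y = 214000×84 + 82000×54 + 229000×21 + 154000×81 + 156000×41 + 148000×45
  = 17976000 + 4428000 + 4809000 + 12474000 + 6396000 + 6660000 = 52743000
Σ wᵢ·x = 8×84 + 3×54 + 2×21 + 3×81 + 3×41 + 3×45
  = 672 + 162 + 42 + 243 + 123 + 135 = 1377
Ratio = 52743000 / 1377 = 38302.832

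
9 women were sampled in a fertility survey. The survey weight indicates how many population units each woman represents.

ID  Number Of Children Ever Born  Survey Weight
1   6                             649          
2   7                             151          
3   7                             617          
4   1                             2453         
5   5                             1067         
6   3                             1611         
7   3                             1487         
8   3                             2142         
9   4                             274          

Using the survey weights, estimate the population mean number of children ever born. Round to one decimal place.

Weighted sum = 6×649 + 7×151 + 7×617 + 1×2453 + 5×1067 + 3×1611 + 3×1487 + 3×2142 + 4×274
  = 3894 + 1057 + 4319 + 2453 + 5335 + 4833 + 4461 + 6426 + 1096 = 33874
Sum of weights = 10451
Weighted mean = 33874 / 10451 = 3.2412209

3.2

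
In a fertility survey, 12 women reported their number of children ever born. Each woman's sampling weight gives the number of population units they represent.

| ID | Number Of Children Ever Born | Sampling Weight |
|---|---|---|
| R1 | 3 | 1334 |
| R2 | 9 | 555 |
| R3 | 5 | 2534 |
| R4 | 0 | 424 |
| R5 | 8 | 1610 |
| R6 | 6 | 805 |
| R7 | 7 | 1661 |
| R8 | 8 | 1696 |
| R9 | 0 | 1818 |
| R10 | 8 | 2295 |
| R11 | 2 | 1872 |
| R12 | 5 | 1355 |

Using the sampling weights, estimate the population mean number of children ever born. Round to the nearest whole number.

5

Weighted sum = 3×1334 + 9×555 + 5×2534 + 0×424 + 8×1610 + 6×805 + 7×1661 + 8×1696 + 0×1818 + 8×2295 + 2×1872 + 5×1355
  = 4002 + 4995 + 12670 + 0 + 12880 + 4830 + 11627 + 13568 + 0 + 18360 + 3744 + 6775 = 93451
Sum of weights = 17959
Weighted mean = 93451 / 17959 = 5.2035748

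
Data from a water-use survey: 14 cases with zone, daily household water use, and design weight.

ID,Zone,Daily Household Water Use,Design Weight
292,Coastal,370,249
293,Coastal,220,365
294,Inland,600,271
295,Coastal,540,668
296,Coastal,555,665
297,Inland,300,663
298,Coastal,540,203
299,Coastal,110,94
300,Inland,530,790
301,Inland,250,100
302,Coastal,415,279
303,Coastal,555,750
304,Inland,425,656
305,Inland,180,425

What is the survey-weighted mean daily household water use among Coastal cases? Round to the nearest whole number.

475

Coastal rows: 292, 293, 295, 296, 298, 299, 302, 303
Weighted sum = 370×249 + 220×365 + 540×668 + 555×665 + 540×203 + 110×94 + 415×279 + 555×750
  = 92130 + 80300 + 360720 + 369075 + 109620 + 10340 + 115785 + 416250 = 1554220
Sum of weights = 249 + 365 + 668 + 665 + 203 + 94 + 279 + 750 = 3273
Weighted mean = 1554220 / 3273 = 474.86098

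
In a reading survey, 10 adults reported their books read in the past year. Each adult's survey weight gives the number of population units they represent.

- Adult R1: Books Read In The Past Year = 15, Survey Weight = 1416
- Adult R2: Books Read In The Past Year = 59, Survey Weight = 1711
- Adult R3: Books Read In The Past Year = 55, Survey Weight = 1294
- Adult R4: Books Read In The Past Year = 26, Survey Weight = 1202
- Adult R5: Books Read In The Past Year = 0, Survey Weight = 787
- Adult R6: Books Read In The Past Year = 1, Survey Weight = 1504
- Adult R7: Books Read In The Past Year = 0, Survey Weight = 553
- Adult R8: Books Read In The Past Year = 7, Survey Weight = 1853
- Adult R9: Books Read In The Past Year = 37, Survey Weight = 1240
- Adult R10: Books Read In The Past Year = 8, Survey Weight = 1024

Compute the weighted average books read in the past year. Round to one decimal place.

23.3

Weighted sum = 15×1416 + 59×1711 + 55×1294 + 26×1202 + 0×787 + 1×1504 + 0×553 + 7×1853 + 37×1240 + 8×1024
  = 21240 + 100949 + 71170 + 31252 + 0 + 1504 + 0 + 12971 + 45880 + 8192 = 293158
Sum of weights = 1416 + 1711 + 1294 + 1202 + 787 + 1504 + 553 + 1853 + 1240 + 1024 = 12584
Weighted mean = 293158 / 12584 = 23.29609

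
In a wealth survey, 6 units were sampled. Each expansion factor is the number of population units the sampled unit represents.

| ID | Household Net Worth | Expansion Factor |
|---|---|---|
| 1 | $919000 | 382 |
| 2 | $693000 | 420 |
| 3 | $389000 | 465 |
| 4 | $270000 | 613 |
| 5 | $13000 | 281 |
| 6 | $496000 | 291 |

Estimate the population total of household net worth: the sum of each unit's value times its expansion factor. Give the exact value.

1136502000

Weighted total = 919000×382 + 693000×420 + 389000×465 + 270000×613 + 13000×281 + 496000×291
  = 351058000 + 291060000 + 180885000 + 165510000 + 3653000 + 144336000 = 1136502000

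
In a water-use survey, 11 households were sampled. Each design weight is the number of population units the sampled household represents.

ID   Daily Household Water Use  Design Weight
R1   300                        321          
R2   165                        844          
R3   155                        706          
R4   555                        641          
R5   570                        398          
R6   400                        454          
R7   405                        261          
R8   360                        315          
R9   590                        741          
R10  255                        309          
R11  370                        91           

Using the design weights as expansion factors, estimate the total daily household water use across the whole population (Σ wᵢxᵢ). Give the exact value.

Weighted total = 300×321 + 165×844 + 155×706 + 555×641 + 570×398 + 400×454 + 405×261 + 360×315 + 590×741 + 255×309 + 370×91
  = 96300 + 139260 + 109430 + 355755 + 226860 + 181600 + 105705 + 113400 + 437190 + 78795 + 33670 = 1877965

1877965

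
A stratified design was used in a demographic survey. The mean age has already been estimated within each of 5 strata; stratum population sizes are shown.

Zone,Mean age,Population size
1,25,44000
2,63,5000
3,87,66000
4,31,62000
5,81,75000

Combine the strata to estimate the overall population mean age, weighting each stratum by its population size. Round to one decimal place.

60.1

Σ Nₕ·x̄ₕ = 15154000
Σ Nₕ = 252000
Overall mean = 15154000 / 252000 = 60.134921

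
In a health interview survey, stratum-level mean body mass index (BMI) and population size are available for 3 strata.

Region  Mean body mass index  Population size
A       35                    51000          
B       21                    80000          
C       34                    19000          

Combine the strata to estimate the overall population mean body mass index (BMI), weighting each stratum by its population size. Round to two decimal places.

27.41

Σ Nₕ·x̄ₕ = 4111000
Σ Nₕ = 51000 + 80000 + 19000 = 150000
Overall mean = 4111000 / 150000 = 27.406667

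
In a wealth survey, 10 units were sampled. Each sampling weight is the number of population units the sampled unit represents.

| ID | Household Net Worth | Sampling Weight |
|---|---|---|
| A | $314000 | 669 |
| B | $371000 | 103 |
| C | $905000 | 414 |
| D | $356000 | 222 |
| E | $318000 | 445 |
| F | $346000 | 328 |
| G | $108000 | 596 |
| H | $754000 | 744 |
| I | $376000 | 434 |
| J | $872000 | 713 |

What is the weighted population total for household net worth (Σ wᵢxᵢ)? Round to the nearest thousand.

2367243000

Weighted total = 314000×669 + 371000×103 + 905000×414 + 356000×222 + 318000×445 + 346000×328 + 108000×596 + 754000×744 + 376000×434 + 872000×713
  = 210066000 + 38213000 + 374670000 + 79032000 + 141510000 + 113488000 + 64368000 + 560976000 + 163184000 + 621736000 = 2367243000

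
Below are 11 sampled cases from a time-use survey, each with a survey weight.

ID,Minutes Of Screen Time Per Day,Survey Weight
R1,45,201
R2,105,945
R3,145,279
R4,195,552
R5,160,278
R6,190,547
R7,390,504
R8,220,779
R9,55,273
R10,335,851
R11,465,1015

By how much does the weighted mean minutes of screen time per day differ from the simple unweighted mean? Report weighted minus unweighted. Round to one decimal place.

38.7

Unweighted sum = 45 + 105 + 145 + 195 + 160 + 190 + 390 + 220 + 55 + 335 + 465 = 2305
Unweighted mean = 2305 / 11 = 209.54545
Weighted sum = 1544790
Sum of weights = 201 + 945 + 279 + 552 + 278 + 547 + 504 + 779 + 273 + 851 + 1015 = 6224
Weighted mean = 1544790 / 6224 = 248.19891
Difference (weighted minus unweighted) = 38.653453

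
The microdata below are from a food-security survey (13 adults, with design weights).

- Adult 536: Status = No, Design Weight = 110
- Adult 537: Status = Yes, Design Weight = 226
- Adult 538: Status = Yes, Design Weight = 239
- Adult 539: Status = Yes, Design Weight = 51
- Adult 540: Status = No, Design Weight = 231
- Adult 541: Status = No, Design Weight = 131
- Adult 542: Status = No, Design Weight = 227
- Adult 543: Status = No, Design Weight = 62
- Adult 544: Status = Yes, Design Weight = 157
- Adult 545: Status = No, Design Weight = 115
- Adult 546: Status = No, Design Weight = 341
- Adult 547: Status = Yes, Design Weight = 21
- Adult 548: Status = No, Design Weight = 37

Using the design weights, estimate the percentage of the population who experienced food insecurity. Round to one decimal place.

Sum of weights for 'Yes' = 226 + 239 + 51 + 157 + 21 = 694
Total weight = 1948
Weighted proportion = 694 / 1948 = 0.35626283 → 35.626283%

35.6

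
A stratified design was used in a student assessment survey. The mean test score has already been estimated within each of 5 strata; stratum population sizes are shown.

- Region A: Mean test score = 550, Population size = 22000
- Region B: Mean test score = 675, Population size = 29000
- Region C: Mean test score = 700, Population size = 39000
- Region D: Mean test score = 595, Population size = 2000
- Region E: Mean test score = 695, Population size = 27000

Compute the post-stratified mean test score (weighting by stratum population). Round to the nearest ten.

660

Σ Nₕ·x̄ₕ = 550×22000 + 675×29000 + 700×39000 + 595×2000 + 695×27000
  = 12100000 + 19575000 + 27300000 + 1190000 + 18765000 = 78930000
Σ Nₕ = 119000
Overall mean = 78930000 / 119000 = 663.27731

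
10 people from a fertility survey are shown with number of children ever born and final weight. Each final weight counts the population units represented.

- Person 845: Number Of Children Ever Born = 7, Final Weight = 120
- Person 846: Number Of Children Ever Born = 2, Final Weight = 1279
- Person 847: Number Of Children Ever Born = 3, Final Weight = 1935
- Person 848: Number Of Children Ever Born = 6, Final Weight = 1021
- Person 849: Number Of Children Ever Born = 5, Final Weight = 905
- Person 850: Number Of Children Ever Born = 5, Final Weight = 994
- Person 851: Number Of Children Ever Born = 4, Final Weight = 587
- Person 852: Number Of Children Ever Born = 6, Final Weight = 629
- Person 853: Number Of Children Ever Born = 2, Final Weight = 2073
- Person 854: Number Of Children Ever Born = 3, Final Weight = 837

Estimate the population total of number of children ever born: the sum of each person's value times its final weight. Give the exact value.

Weighted total = 7×120 + 2×1279 + 3×1935 + 6×1021 + 5×905 + 5×994 + 4×587 + 6×629 + 2×2073 + 3×837
  = 37603

37603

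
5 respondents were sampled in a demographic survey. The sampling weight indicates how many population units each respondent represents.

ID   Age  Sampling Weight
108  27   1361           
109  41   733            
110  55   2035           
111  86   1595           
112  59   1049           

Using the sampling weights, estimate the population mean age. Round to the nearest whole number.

Weighted sum = 27×1361 + 41×733 + 55×2035 + 86×1595 + 59×1049
  = 36747 + 30053 + 111925 + 137170 + 61891 = 377786
Sum of weights = 1361 + 733 + 2035 + 1595 + 1049 = 6773
Weighted mean = 377786 / 6773 = 55.778237

56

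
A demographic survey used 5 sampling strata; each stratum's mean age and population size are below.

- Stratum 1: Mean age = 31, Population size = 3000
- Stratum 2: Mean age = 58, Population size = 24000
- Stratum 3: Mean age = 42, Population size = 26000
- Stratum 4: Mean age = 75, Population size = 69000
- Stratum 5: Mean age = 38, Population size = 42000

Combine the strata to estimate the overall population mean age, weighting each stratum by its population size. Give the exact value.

57

Σ Nₕ·x̄ₕ = 31×3000 + 58×24000 + 42×26000 + 75×69000 + 38×42000
  = 93000 + 1392000 + 1092000 + 5175000 + 1596000 = 9348000
Σ Nₕ = 164000
Overall mean = 9348000 / 164000 = 57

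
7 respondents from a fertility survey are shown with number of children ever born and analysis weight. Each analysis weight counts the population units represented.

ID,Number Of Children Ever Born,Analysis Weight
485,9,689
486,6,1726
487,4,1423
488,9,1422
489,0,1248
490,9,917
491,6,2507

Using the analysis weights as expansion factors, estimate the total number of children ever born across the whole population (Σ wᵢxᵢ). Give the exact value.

58342

Weighted total = 58342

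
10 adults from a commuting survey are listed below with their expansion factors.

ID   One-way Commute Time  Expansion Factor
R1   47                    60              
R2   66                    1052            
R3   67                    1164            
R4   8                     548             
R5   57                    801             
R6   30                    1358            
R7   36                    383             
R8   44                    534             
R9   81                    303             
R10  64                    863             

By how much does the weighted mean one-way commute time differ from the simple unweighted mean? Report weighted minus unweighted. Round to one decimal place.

Unweighted sum = 47 + 66 + 67 + 8 + 57 + 30 + 36 + 44 + 81 + 64 = 500
Unweighted mean = 500 / 10 = 50
Weighted sum = 358080
Sum of weights = 60 + 1052 + 1164 + 548 + 801 + 1358 + 383 + 534 + 303 + 863 = 7066
Weighted mean = 358080 / 7066 = 50.676479
Difference (weighted minus unweighted) = 0.67647891

0.7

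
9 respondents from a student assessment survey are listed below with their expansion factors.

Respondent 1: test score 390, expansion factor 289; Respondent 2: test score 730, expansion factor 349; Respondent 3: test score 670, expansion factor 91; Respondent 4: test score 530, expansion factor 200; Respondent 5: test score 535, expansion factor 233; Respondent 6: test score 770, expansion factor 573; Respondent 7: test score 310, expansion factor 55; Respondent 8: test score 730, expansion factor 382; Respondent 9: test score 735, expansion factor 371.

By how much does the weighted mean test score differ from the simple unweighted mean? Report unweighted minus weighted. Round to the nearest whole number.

-56

Unweighted sum = 5400
Unweighted mean = 5400 / 9 = 600
Weighted sum = 390×289 + 730×349 + 670×91 + 530×200 + 535×233 + 770×573 + 310×55 + 730×382 + 735×371
  = 112710 + 254770 + 60970 + 106000 + 124655 + 441210 + 17050 + 278860 + 272685 = 1668910
Sum of weights = 2543
Weighted mean = 1668910 / 2543 = 656.27605
Difference (unweighted minus weighted) = -56.276052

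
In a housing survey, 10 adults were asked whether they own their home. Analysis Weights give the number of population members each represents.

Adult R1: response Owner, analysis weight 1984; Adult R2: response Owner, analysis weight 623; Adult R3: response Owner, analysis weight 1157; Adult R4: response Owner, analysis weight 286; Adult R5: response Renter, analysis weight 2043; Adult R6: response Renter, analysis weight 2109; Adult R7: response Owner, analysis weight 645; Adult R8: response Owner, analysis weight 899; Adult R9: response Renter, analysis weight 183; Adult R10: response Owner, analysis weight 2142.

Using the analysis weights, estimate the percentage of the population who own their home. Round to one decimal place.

Sum of weights for 'Owner' = 1984 + 623 + 1157 + 286 + 645 + 899 + 2142 = 7736
Total weight = 1984 + 623 + 1157 + 286 + 2043 + 2109 + 645 + 899 + 183 + 2142 = 12071
Weighted proportion = 7736 / 12071 = 0.64087482 → 64.087482%

64.1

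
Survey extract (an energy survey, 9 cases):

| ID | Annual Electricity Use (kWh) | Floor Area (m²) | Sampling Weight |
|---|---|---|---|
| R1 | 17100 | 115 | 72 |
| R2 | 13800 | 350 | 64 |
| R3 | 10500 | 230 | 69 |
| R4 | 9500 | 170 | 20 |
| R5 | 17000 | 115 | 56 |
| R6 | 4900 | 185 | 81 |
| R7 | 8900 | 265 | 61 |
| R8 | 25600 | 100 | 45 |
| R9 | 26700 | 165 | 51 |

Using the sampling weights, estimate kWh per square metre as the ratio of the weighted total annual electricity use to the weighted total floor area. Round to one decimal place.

Σ wᵢ·y = 17100×72 + 13800×64 + 10500×69 + 9500×20 + 17000×56 + 4900×81 + 8900×61 + 25600×45 + 26700×51
  = 1231200 + 883200 + 724500 + 190000 + 952000 + 396900 + 542900 + 1152000 + 1361700 = 7434400
Σ wᵢ·x = 115×72 + 350×64 + 230×69 + 170×20 + 115×56 + 185×81 + 265×61 + 100×45 + 165×51
  = 8280 + 22400 + 15870 + 3400 + 6440 + 14985 + 16165 + 4500 + 8415 = 100455
Ratio = 7434400 / 100455 = 74.007267

74.0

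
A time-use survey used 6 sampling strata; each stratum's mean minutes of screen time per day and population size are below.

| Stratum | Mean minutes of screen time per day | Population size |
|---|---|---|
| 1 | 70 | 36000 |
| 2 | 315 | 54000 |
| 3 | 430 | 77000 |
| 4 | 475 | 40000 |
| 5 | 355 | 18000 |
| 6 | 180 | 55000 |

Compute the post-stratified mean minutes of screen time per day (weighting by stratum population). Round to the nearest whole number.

314

Σ Nₕ·x̄ₕ = 70×36000 + 315×54000 + 430×77000 + 475×40000 + 355×18000 + 180×55000
  = 87930000
Σ Nₕ = 36000 + 54000 + 77000 + 40000 + 18000 + 55000 = 280000
Overall mean = 87930000 / 280000 = 314.03571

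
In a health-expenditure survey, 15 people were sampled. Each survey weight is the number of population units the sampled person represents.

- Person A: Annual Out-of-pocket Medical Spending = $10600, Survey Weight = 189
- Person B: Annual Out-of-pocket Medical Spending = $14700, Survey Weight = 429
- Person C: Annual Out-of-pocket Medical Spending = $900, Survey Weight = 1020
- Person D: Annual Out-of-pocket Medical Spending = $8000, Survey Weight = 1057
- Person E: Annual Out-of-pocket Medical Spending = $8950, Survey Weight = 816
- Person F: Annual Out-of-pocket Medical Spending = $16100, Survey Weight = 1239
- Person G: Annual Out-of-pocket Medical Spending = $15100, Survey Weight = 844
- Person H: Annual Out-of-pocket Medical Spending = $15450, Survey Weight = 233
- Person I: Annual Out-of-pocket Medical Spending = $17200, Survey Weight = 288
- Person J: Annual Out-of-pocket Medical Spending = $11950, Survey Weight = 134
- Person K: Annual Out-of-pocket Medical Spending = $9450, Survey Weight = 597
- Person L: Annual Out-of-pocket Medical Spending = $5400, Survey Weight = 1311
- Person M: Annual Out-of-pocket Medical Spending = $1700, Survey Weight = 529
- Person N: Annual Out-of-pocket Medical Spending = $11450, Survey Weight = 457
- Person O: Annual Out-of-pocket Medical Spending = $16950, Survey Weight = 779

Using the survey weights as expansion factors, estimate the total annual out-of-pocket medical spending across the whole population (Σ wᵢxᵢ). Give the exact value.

99891000

Weighted total = 99891000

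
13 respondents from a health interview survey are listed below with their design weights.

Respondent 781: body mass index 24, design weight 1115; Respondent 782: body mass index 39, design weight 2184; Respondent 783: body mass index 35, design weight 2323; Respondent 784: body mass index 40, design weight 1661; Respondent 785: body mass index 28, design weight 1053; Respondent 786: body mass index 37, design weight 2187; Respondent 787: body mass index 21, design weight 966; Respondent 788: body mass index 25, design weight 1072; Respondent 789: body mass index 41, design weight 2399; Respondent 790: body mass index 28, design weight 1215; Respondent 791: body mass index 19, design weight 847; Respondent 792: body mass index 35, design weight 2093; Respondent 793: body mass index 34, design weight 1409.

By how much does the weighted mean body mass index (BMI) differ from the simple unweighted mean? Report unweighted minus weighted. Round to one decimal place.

Unweighted sum = 406
Unweighted mean = 406 / 13 = 31.230769
Weighted sum = 686803
Sum of weights = 20524
Weighted mean = 686803 / 20524 = 33.463409
Difference (unweighted minus weighted) = -2.2326395

-2.2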